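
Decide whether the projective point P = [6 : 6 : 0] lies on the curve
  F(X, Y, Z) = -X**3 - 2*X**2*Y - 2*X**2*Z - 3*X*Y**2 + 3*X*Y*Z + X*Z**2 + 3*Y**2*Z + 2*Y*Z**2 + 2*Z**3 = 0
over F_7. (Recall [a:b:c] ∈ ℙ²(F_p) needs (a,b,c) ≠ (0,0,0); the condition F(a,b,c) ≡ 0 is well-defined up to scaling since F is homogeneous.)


F(6,6,0) ≡ 6 (mod 7); P is NOT on the curve.

Evaluate F(6, 6, 0) term-by-term (mod 7).
  -X**3 ↦ -1·216·1·1 = -216
  -2*X**2*Y ↦ -2·36·6·1 = -432
  -2*X**2*Z ↦ -2·36·1·0 = 0
  -3*X*Y**2 ↦ -3·6·36·1 = -648
  3*X*Y*Z ↦ 3·6·6·0 = 0
  X*Z**2 ↦ 1·6·1·0 = 0
  3*Y**2*Z ↦ 3·1·36·0 = 0
  2*Y*Z**2 ↦ 2·1·6·0 = 0
  2*Z**3 ↦ 2·1·1·0 = 0
Sum: F(6, 6, 0) = (-216) + (-432) + (0) + (-648) + (0) + (0) + (0) + (0) + (0) = -1296.
Reducing mod 7: -1296 ≡ 6 (mod 7).
Since F(a, b, c) ≡ 6 ≠ 0 (mod 7), P does NOT lie on the curve.


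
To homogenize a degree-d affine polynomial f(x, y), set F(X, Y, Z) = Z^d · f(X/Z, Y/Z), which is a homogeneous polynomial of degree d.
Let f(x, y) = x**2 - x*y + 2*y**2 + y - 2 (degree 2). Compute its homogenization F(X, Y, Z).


F(X, Y, Z) = X**2 - X*Y + 2*Y**2 + Y*Z - 2*Z**2

deg(f) = 2.
Substitute x = X/Z, y = Y/Z into f, then multiply by Z^2.
  monomial 1·x^2·y^0 ↦ 1·X^2·Y^0·Z^0.
  monomial -1·x^1·y^1 ↦ -1·X^1·Y^1·Z^0.
  monomial 2·x^0·y^2 ↦ 2·X^0·Y^2·Z^0.
  monomial 1·x^0·y^1 ↦ 1·X^0·Y^1·Z^1.
  monomial -2·x^0·y^0 ↦ -2·X^0·Y^0·Z^2.
Collecting: F(X, Y, Z) = X**2 - X*Y + 2*Y**2 + Y*Z - 2*Z**2.


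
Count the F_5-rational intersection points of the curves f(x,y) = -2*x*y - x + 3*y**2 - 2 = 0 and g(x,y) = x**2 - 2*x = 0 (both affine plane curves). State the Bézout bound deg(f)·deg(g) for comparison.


Common zeros: {(0, 2), (0, 3), (2, 1), (2, 2)}; count = 4; Bézout bound = 4.

deg(f) = 2, deg(g) = 2, so Bézout bound = 4.
Scan x ∈ F_5. For each x, list the y ∈ F_5 with f(x, y) ≡ 0 and those with g(x, y) ≡ 0 (mod 5); the common zeros in that column are the intersection.
  x = 0: f ≡ 0 at y ∈ {2, 3}; g ≡ 0 at y ∈ {0, 1, 2, 3, 4}; common: {2, 3}.
  x = 1: f ≡ 0 at y ∈ {2}; g ≡ 0 at y ∈ ∅; common: ∅.
  x = 2: f ≡ 0 at y ∈ {1, 2}; g ≡ 0 at y ∈ {0, 1, 2, 3, 4}; common: {1, 2}.
  x = 3: f ≡ 0 at y ∈ {0, 2}; g ≡ 0 at y ∈ ∅; common: ∅.
  x = 4: f ≡ 0 at y ∈ {2, 4}; g ≡ 0 at y ∈ ∅; common: ∅.
Collecting: common zeros = {(0, 2), (0, 3), (2, 1), (2, 2)}, so the count is 4.
Comparison with the Bézout bound: 4 ≤ 4 = deg(f)·deg(g), as expected for curves with no common component (the bound is attained).


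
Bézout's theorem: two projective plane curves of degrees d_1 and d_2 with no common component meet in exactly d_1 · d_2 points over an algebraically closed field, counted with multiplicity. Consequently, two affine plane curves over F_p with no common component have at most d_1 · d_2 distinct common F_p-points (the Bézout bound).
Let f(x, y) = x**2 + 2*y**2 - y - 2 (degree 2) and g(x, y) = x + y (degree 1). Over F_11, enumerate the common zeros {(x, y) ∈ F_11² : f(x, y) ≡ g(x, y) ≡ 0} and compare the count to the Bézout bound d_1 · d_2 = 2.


Common zeros: {(8, 3), (10, 1)}; count = 2; Bézout bound = 2.

deg(f) = 2, deg(g) = 1, so Bézout bound = 2.
Scan x ∈ F_11. For each x, list the y ∈ F_11 with f(x, y) ≡ 0 and those with g(x, y) ≡ 0 (mod 11); the common zeros in that column are the intersection.
  x = 0: f ≡ 0 at y ∈ ∅; g ≡ 0 at y ∈ {0}; common: ∅.
  x = 1: f ≡ 0 at y ∈ {1, 5}; g ≡ 0 at y ∈ {10}; common: ∅.
  x = 2: f ≡ 0 at y ∈ ∅; g ≡ 0 at y ∈ {9}; common: ∅.
  x = 3: f ≡ 0 at y ∈ {3}; g ≡ 0 at y ∈ {8}; common: ∅.
  x = 4: f ≡ 0 at y ∈ ∅; g ≡ 0 at y ∈ {7}; common: ∅.
  x = 5: f ≡ 0 at y ∈ {8, 9}; g ≡ 0 at y ∈ {6}; common: ∅.
  x = 6: f ≡ 0 at y ∈ {8, 9}; g ≡ 0 at y ∈ {5}; common: ∅.
  x = 7: f ≡ 0 at y ∈ ∅; g ≡ 0 at y ∈ {4}; common: ∅.
  x = 8: f ≡ 0 at y ∈ {3}; g ≡ 0 at y ∈ {3}; common: {3}.
  x = 9: f ≡ 0 at y ∈ ∅; g ≡ 0 at y ∈ {2}; common: ∅.
  x = 10: f ≡ 0 at y ∈ {1, 5}; g ≡ 0 at y ∈ {1}; common: {1}.
Collecting: common zeros = {(8, 3), (10, 1)}, so the count is 2.
Comparison with the Bézout bound: 2 ≤ 2 = deg(f)·deg(g), as expected for curves with no common component (the bound is attained).


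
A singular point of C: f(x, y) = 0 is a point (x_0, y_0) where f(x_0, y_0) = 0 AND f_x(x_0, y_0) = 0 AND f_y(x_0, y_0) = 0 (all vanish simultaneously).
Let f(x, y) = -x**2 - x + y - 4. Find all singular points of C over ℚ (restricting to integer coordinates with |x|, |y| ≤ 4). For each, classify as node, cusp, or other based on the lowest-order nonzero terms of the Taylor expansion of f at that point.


No singular points in the scanned grid; C is smooth there.

Compute partial derivatives:
  f_x = -2*x - 1.
  f_y = 1.
f_y = 1 is a nonzero constant, so f_y never vanishes: no point (x, y) can satisfy f = f_x = f_y = 0. In particular no (x, y) ∈ {−4, ..., 4}² is singular; the curve is smooth.


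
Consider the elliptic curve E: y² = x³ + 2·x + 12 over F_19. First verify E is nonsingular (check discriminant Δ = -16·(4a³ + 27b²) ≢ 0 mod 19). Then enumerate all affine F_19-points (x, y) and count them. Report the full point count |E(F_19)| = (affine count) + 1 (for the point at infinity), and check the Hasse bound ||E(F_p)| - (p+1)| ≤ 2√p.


Affine points = {(2, 9), (2, 10), (3, 8), (3, 11), (10, 5), (10, 14), (11, 4), (11, 15), (12, 4), (12, 15), (15, 4), (15, 15), (16, 6), (16, 13), (17, 0), (18, 3), (18, 16)}; affine count = 17; |E(F_19)| = 18.

Discriminant check: Δ ∝ 4a³ + 27b² = 4·2³ + 27·12² = 4·8 + 27·144 ≡ 6 (mod 19). Nonzero ⇒ E is nonsingular.
For each x ∈ F_19, compute rhs = x³ + 2·x + 12 mod 19, then count y ∈ F_19 with y² ≡ rhs.
  x = 0: rhs = 12, matching y values: none (0 points).
  x = 1: rhs = 15, matching y values: none (0 points).
  x = 2: rhs = 5, matching y values: 9, 10 (2 points).
  x = 3: rhs = 7, matching y values: 8, 11 (2 points).
  x = 4: rhs = 8, matching y values: none (0 points).
  x = 5: rhs = 14, matching y values: none (0 points).
  x = 6: rhs = 12, matching y values: none (0 points).
  x = 7: rhs = 8, matching y values: none (0 points).
  x = 8: rhs = 8, matching y values: none (0 points).
  x = 9: rhs = 18, matching y values: none (0 points).
  x = 10: rhs = 6, matching y values: 5, 14 (2 points).
  x = 11: rhs = 16, matching y values: 4, 15 (2 points).
  x = 12: rhs = 16, matching y values: 4, 15 (2 points).
  x = 13: rhs = 12, matching y values: none (0 points).
  x = 14: rhs = 10, matching y values: none (0 points).
  x = 15: rhs = 16, matching y values: 4, 15 (2 points).
  x = 16: rhs = 17, matching y values: 6, 13 (2 points).
  x = 17: rhs = 0, matching y values: 0 (1 points).
  x = 18: rhs = 9, matching y values: 3, 16 (2 points).
Total affine count: 17.
Full point count |E(F_19)| = 17 + 1 = 18.
Hasse bound: |18 − (19+1)| = |-2| = 2 ≤ 2√19 ≈ 8.7178 ✓.


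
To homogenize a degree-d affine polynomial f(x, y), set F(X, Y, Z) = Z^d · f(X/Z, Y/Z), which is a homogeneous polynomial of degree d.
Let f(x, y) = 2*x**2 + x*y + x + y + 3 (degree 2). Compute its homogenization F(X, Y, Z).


F(X, Y, Z) = 2*X**2 + X*Y + X*Z + Y*Z + 3*Z**2

deg(f) = 2.
Substitute x = X/Z, y = Y/Z into f, then multiply by Z^2.
  monomial 2·x^2·y^0 ↦ 2·X^2·Y^0·Z^0.
  monomial 1·x^1·y^1 ↦ 1·X^1·Y^1·Z^0.
  monomial 1·x^1·y^0 ↦ 1·X^1·Y^0·Z^1.
  monomial 1·x^0·y^1 ↦ 1·X^0·Y^1·Z^1.
  monomial 3·x^0·y^0 ↦ 3·X^0·Y^0·Z^2.
Collecting: F(X, Y, Z) = 2*X**2 + X*Y + X*Z + Y*Z + 3*Z**2.


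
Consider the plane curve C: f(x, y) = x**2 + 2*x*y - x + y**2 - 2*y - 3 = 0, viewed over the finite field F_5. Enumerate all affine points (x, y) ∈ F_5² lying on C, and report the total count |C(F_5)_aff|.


Affine F_5-points: {(0, 3), (0, 4), (3, 2), (3, 4), (4, 2)}; count = 5.

For each of the 25 pairs (x, y) ∈ F_5², evaluate f(x, y) mod 5. Record the zeros.
  x = 0: [0↦2, 1↦1, 2↦2, 3↦0, 4↦0]  zeros at y ∈ {3, 4}
  x = 1: [0↦2, 1↦3, 2↦1, 3↦1, 4↦3]  zeros at y ∈ ∅
  x = 2: [0↦4, 1↦2, 2↦2, 3↦4, 4↦3]  zeros at y ∈ ∅
  x = 3: [0↦3, 1↦3, 2↦0, 3↦4, 4↦0]  zeros at y ∈ {2, 4}
  x = 4: [0↦4, 1↦1, 2↦0, 3↦1, 4↦4]  zeros at y ∈ {2}
Collecting zeros: affine points = {(0, 3), (0, 4), (3, 2), (3, 4), (4, 2)}.
Total count |C(F_5)_aff| = 5.


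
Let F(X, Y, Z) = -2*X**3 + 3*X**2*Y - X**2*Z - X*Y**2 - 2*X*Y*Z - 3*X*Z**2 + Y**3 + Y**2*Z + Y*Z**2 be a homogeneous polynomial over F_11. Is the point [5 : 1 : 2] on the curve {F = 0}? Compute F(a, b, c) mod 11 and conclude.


F(5,1,2) ≡ 5 (mod 11); P is NOT on the curve.

Evaluate F(5, 1, 2) term-by-term (mod 11).
  -2*X**3 ↦ -2·125·1·1 = -250
  3*X**2*Y ↦ 3·25·1·1 = 75
  -X**2*Z ↦ -1·25·1·2 = -50
  -X*Y**2 ↦ -1·5·1·1 = -5
  -2*X*Y*Z ↦ -2·5·1·2 = -20
  -3*X*Z**2 ↦ -3·5·1·4 = -60
  Y**3 ↦ 1·1·1·1 = 1
  Y**2*Z ↦ 1·1·1·2 = 2
  Y*Z**2 ↦ 1·1·1·4 = 4
Sum: F(5, 1, 2) = (-250) + (75) + (-50) + (-5) + (-20) + (-60) + (1) + (2) + (4) = -303.
Reducing mod 11: -303 ≡ 5 (mod 11).
Since F(a, b, c) ≡ 5 ≠ 0 (mod 11), P does NOT lie on the curve.


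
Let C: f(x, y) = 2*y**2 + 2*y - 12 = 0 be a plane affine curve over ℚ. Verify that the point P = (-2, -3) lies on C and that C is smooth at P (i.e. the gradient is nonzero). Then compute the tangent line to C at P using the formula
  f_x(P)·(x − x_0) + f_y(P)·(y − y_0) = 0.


Tangent line at P: -10*y - 30 = 0.

Step 1: f(-2, -3) = 0, so P lies on C.
Step 2: partial derivatives
  f_x(x, y) = 0, f_y(x, y) = 4*y + 2.
  f_x(P) = 0, f_y(P) = -10 (gradient nonzero, so P is smooth).
Step 3: tangent line at P: 0·(x − -2) + -10·(y − -3) = 0.
Expanding: -10*y - 30 = 0.


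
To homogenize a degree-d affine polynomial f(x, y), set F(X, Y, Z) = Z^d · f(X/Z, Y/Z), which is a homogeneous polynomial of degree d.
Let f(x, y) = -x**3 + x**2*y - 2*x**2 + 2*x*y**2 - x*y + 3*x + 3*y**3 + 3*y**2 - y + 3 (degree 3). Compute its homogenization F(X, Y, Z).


F(X, Y, Z) = -X**3 + X**2*Y - 2*X**2*Z + 2*X*Y**2 - X*Y*Z + 3*X*Z**2 + 3*Y**3 + 3*Y**2*Z - Y*Z**2 + 3*Z**3

deg(f) = 3.
Substitute x = X/Z, y = Y/Z into f, then multiply by Z^3.
  monomial -1·x^3·y^0 ↦ -1·X^3·Y^0·Z^0.
  monomial 1·x^2·y^1 ↦ 1·X^2·Y^1·Z^0.
  monomial -2·x^2·y^0 ↦ -2·X^2·Y^0·Z^1.
  monomial 2·x^1·y^2 ↦ 2·X^1·Y^2·Z^0.
  monomial -1·x^1·y^1 ↦ -1·X^1·Y^1·Z^1.
  monomial 3·x^1·y^0 ↦ 3·X^1·Y^0·Z^2.
  monomial 3·x^0·y^3 ↦ 3·X^0·Y^3·Z^0.
  monomial 3·x^0·y^2 ↦ 3·X^0·Y^2·Z^1.
  monomial -1·x^0·y^1 ↦ -1·X^0·Y^1·Z^2.
  monomial 3·x^0·y^0 ↦ 3·X^0·Y^0·Z^3.
Collecting: F(X, Y, Z) = -X**3 + X**2*Y - 2*X**2*Z + 2*X*Y**2 - X*Y*Z + 3*X*Z**2 + 3*Y**3 + 3*Y**2*Z - Y*Z**2 + 3*Z**3.


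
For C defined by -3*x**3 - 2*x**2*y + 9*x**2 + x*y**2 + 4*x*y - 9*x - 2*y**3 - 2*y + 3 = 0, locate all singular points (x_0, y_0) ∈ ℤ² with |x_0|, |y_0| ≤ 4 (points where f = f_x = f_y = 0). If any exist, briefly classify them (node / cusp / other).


Singular points: {(1, 0)}; classification: cusp.

Compute partial derivatives:
  f_x = -9*x**2 - 4*x*y + 18*x + y**2 + 4*y - 9.
  f_y = -2*x**2 + 2*x*y + 4*x - 6*y**2 - 2.
Scan x_0 ∈ {−4, ..., 4}. For each x_0, f_y(x_0, y) is a polynomial in y; find its integer roots y ∈ {−4, ..., 4}, then test f_x and f at those candidates.
  x = -4: f_y(-4, y) = -6*y**2 - 8*y - 50; no integer root y with |y| ≤ 4.
  x = -3: f_y(-3, y) = -6*y**2 - 6*y - 32; no integer root y with |y| ≤ 4.
  x = -2: f_y(-2, y) = -6*y**2 - 4*y - 18; no integer root y with |y| ≤ 4.
  x = -1: f_y(-1, y) = -6*y**2 - 2*y - 8; no integer root y with |y| ≤ 4.
  x = 0: f_y(0, y) = -6*y**2 - 2; no integer root y with |y| ≤ 4.
  x = 1: f_y(1, y) = -6*y**2 + 2*y; vanishes at y ∈ {0}. (1, 0): f_x = 0, f = 0 — SINGULAR.
  x = 2: f_y(2, y) = -6*y**2 + 4*y - 2; no integer root y with |y| ≤ 4.
  x = 3: f_y(3, y) = -6*y**2 + 6*y - 8; no integer root y with |y| ≤ 4.
  x = 4: f_y(4, y) = -6*y**2 + 8*y - 18; no integer root y with |y| ≤ 4.
Only singular point on the grid: (1, 0).
Classify: substitute x = 1 + u, y = 0 + v and expand: f = -3*u**3 - 2*u**2*v + u*v**2 - 2*v**3 + v**2.
No constant or linear terms (consistent with a singular point). Quadratic part: v**2. Cubic part: -3*u**3 - 2*u**2*v + u*v**2 - 2*v**3.
The quadratic part v**2 is a perfect square, so there is a single (double) tangent line v = 0, i.e. y = 0. Restricting the cubic part to that line (v = 0) leaves -3*u**3 ≠ 0, so f is not divisible by v and the branch is v² ≈ 3*u**3 to lowest order — this is a cusp.
Classification: cusp.


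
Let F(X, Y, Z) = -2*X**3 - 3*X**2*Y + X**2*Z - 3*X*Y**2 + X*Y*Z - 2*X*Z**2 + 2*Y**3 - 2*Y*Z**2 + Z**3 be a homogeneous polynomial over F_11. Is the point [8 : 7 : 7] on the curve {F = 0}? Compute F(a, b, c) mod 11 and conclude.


F(8,7,7) ≡ 1 (mod 11); P is NOT on the curve.

Evaluate F(8, 7, 7) term-by-term (mod 11).
  -2*X**3 ↦ -2·512·1·1 = -1024
  -3*X**2*Y ↦ -3·64·7·1 = -1344
  X**2*Z ↦ 1·64·1·7 = 448
  -3*X*Y**2 ↦ -3·8·49·1 = -1176
  X*Y*Z ↦ 1·8·7·7 = 392
  -2*X*Z**2 ↦ -2·8·1·49 = -784
  2*Y**3 ↦ 2·1·343·1 = 686
  -2*Y*Z**2 ↦ -2·1·7·49 = -686
  Z**3 ↦ 1·1·1·343 = 343
Sum: F(8, 7, 7) = (-1024) + (-1344) + (448) + (-1176) + (392) + (-784) + (686) + (-686) + (343) = -3145.
Reducing mod 11: -3145 ≡ 1 (mod 11).
Since F(a, b, c) ≡ 1 ≠ 0 (mod 11), P does NOT lie on the curve.


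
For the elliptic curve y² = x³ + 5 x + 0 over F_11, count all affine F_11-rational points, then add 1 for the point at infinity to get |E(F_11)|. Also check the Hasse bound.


Affine points = {(0, 0), (3, 3), (3, 8), (6, 2), (6, 9), (7, 2), (7, 9), (9, 2), (9, 9), (10, 4), (10, 7)}; affine count = 11; |E(F_11)| = 12.

Discriminant check: Δ ∝ 4a³ + 27b² = 4·5³ + 27·0² = 4·125 + 27·0 ≡ 5 (mod 11). Nonzero ⇒ E is nonsingular.
For each x ∈ F_11, compute rhs = x³ + 5·x + 0 mod 11, then count y ∈ F_11 with y² ≡ rhs.
  x = 0: rhs = 0, matching y values: 0 (1 points).
  x = 1: rhs = 6, matching y values: none (0 points).
  x = 2: rhs = 7, matching y values: none (0 points).
  x = 3: rhs = 9, matching y values: 3, 8 (2 points).
  x = 4: rhs = 7, matching y values: none (0 points).
  x = 5: rhs = 7, matching y values: none (0 points).
  x = 6: rhs = 4, matching y values: 2, 9 (2 points).
  x = 7: rhs = 4, matching y values: 2, 9 (2 points).
  x = 8: rhs = 2, matching y values: none (0 points).
  x = 9: rhs = 4, matching y values: 2, 9 (2 points).
  x = 10: rhs = 5, matching y values: 4, 7 (2 points).
Total affine count: 11.
Full point count |E(F_11)| = 11 + 1 = 12.
Hasse bound: |12 − (11+1)| = |0| = 0 ≤ 2√11 ≈ 6.6332 ✓.


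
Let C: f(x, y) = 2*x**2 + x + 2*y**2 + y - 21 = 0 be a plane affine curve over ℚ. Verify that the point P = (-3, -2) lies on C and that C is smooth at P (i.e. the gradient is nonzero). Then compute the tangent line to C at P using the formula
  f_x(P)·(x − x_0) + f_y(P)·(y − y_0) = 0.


Tangent line at P: -11*x - 7*y - 47 = 0.

Step 1: f(-3, -2) = 0, so P lies on C.
Step 2: partial derivatives
  f_x(x, y) = 4*x + 1, f_y(x, y) = 4*y + 1.
  f_x(P) = -11, f_y(P) = -7 (gradient nonzero, so P is smooth).
Step 3: tangent line at P: -11·(x − -3) + -7·(y − -2) = 0.
Expanding: -11*x - 7*y - 47 = 0.


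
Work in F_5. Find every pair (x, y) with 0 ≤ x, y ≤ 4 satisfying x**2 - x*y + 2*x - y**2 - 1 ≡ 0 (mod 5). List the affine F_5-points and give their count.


Affine F_5-points: {(0, 2), (0, 3), (1, 1), (1, 3), (3, 1)}; count = 5.

For each of the 25 pairs (x, y) ∈ F_5², evaluate f(x, y) mod 5. Record the zeros.
  x = 0: [0↦4, 1↦3, 2↦0, 3↦0, 4↦3]  zeros at y ∈ {2, 3}
  x = 1: [0↦2, 1↦0, 2↦1, 3↦0, 4↦2]  zeros at y ∈ {1, 3}
  x = 2: [0↦2, 1↦4, 2↦4, 3↦2, 4↦3]  zeros at y ∈ ∅
  x = 3: [0↦4, 1↦0, 2↦4, 3↦1, 4↦1]  zeros at y ∈ {1}
  x = 4: [0↦3, 1↦3, 2↦1, 3↦2, 4↦1]  zeros at y ∈ ∅
Collecting zeros: affine points = {(0, 2), (0, 3), (1, 1), (1, 3), (3, 1)}.
Total count |C(F_5)_aff| = 5.


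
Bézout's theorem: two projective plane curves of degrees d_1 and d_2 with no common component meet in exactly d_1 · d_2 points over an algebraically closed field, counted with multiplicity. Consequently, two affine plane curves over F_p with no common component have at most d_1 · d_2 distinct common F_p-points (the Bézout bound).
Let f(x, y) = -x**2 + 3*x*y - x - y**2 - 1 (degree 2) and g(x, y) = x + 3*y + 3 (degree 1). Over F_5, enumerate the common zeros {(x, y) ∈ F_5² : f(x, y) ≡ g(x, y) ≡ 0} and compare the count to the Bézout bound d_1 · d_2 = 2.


Common zeros: {(3, 3), (4, 1)}; count = 2; Bézout bound = 2.

deg(f) = 2, deg(g) = 1, so Bézout bound = 2.
Scan x ∈ F_5. For each x, list the y ∈ F_5 with f(x, y) ≡ 0 and those with g(x, y) ≡ 0 (mod 5); the common zeros in that column are the intersection.
  x = 0: f ≡ 0 at y ∈ {2, 3}; g ≡ 0 at y ∈ {4}; common: ∅.
  x = 1: f ≡ 0 at y ∈ ∅; g ≡ 0 at y ∈ {2}; common: ∅.
  x = 2: f ≡ 0 at y ∈ ∅; g ≡ 0 at y ∈ {0}; common: ∅.
  x = 3: f ≡ 0 at y ∈ {1, 3}; g ≡ 0 at y ∈ {3}; common: {3}.
  x = 4: f ≡ 0 at y ∈ {1}; g ≡ 0 at y ∈ {1}; common: {1}.
Collecting: common zeros = {(3, 3), (4, 1)}, so the count is 2.
Comparison with the Bézout bound: 2 ≤ 2 = deg(f)·deg(g), as expected for curves with no common component (the bound is attained).


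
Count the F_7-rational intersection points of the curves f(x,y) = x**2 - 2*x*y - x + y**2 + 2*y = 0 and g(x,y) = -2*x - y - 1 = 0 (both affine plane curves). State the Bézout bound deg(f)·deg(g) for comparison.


Common zeros: {(4, 5), (6, 1)}; count = 2; Bézout bound = 2.

deg(f) = 2, deg(g) = 1, so Bézout bound = 2.
Scan x ∈ F_7. For each x, list the y ∈ F_7 with f(x, y) ≡ 0 and those with g(x, y) ≡ 0 (mod 7); the common zeros in that column are the intersection.
  x = 0: f ≡ 0 at y ∈ {0, 5}; g ≡ 0 at y ∈ {6}; common: ∅.
  x = 1: f ≡ 0 at y ∈ {0}; g ≡ 0 at y ∈ {4}; common: ∅.
  x = 2: f ≡ 0 at y ∈ ∅; g ≡ 0 at y ∈ {2}; common: ∅.
  x = 3: f ≡ 0 at y ∈ ∅; g ≡ 0 at y ∈ {0}; common: ∅.
  x = 4: f ≡ 0 at y ∈ {1, 5}; g ≡ 0 at y ∈ {5}; common: {5}.
  x = 5: f ≡ 0 at y ∈ ∅; g ≡ 0 at y ∈ {3}; common: ∅.
  x = 6: f ≡ 0 at y ∈ {1, 2}; g ≡ 0 at y ∈ {1}; common: {1}.
Collecting: common zeros = {(4, 5), (6, 1)}, so the count is 2.
Comparison with the Bézout bound: 2 ≤ 2 = deg(f)·deg(g), as expected for curves with no common component (the bound is attained).


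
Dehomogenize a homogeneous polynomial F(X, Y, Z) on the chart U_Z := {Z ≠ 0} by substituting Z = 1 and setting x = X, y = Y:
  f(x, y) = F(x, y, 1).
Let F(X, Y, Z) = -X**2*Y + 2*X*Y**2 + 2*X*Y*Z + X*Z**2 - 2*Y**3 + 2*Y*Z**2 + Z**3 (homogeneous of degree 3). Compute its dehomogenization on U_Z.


f(x, y) = -x**2*y + 2*x*y**2 + 2*x*y + x - 2*y**3 + 2*y + 1

On U_Z we set Z = 1. Each monomial c·X^i·Y^j·Z^k in F becomes c·x^i·y^j·1^k = c·x^i·y^j.
Substituting Z = 1: F(X, Y, 1) = -x**2*y + 2*x*y**2 + 2*x*y + x - 2*y**3 + 2*y + 1.
Note: deg(f) ≤ deg(F) = 3; strict inequality happens when F is divisible by Z (lost terms).


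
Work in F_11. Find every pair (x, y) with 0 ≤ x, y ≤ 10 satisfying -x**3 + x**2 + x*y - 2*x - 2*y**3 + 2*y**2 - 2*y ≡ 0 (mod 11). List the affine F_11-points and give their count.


Affine F_11-points: {(0, 0), (2, 3), (3, 7), (5, 0), (6, 6), (6, 8), (6, 9), (7, 0), (7, 6), (9, 2), (10, 6), (10, 7), (10, 10)}; count = 13.

For each of the 121 pairs (x, y) ∈ F_11², evaluate f(x, y) mod 11. Record the zeros.
  x = 0: [0↦0, 1↦9, 2↦10, 3↦2, 4↦6, 5↦10, 6↦2, 7↦3, 8↦1, 9↦6, 10↦6]  zeros at y ∈ {0}
  x = 1: [0↦9, 1↦8, 2↦10, 3↦3, 4↦8, 5↦2, 6↦6, 7↦8, 8↦7, 9↦2, 10↦3]  zeros at y ∈ ∅
  x = 2: [0↦3, 1↦3, 2↦6, 3↦0, 4↦6, 5↦1, 6↦6, 7↦9, 8↦9, 9↦5, 10↦7]  zeros at y ∈ {3}
  x = 3: [0↦9, 1↦10, 2↦3, 3↦9, 4↦5, 5↦1, 6↦7, 7↦0, 8↦1, 9↦9, 10↦1]  zeros at y ∈ {7}
  x = 4: [0↦10, 1↦1, 2↦6, 3↦2, 4↦10, 5↦7, 6↦3, 7↦8, 8↦10, 9↦8, 10↦1]  zeros at y ∈ ∅
  x = 5: [0↦0, 1↦3, 2↦9, 3↦6, 4↦4, 5↦2, 6↦10, 7↦5, 8↦8, 9↦7, 10↦1]  zeros at y ∈ {0}
  x = 6: [0↦6, 1↦10, 2↦6, 3↦4, 4↦3, 5↦2, 6↦0, 7↦7, 8↦0, 9↦0, 10↦6]  zeros at y ∈ {6, 8, 9}
  x = 7: [0↦0, 1↦5, 2↦2, 3↦1, 4↦1, 5↦1, 6↦0, 7↦8, 8↦2, 9↦3, 10↦10]  zeros at y ∈ {0, 6}
  x = 8: [0↦9, 1↦4, 2↦2, 3↦2, 4↦3, 5↦4, 6↦4, 7↦2, 8↦8, 9↦10, 10↦7]  zeros at y ∈ ∅
  x = 9: [0↦5, 1↦1, 2↦0, 3↦1, 4↦3, 5↦5, 6↦6, 7↦5, 8↦1, 9↦4, 10↦2]  zeros at y ∈ {2}
  x = 10: [0↦4, 1↦1, 2↦1, 3↦3, 4↦6, 5↦9, 6↦0, 7↦0, 8↦8, 9↦1, 10↦0]  zeros at y ∈ {6, 7, 10}
Collecting zeros: affine points = {(0, 0), (2, 3), (3, 7), (5, 0), (6, 6), (6, 8), (6, 9), (7, 0), (7, 6), (9, 2), (10, 6), (10, 7), (10, 10)}.
Total count |C(F_11)_aff| = 13.


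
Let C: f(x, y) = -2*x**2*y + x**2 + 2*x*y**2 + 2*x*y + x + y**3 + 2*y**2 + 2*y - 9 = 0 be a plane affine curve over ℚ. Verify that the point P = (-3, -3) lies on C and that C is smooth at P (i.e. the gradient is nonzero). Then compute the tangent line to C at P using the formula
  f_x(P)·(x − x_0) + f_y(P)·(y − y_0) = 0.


Tangent line at P: -29*x + 29*y = 0.

Step 1: f(-3, -3) = 0, so P lies on C.
Step 2: partial derivatives
  f_x(x, y) = -4*x*y + 2*x + 2*y**2 + 2*y + 1, f_y(x, y) = -2*x**2 + 4*x*y + 2*x + 3*y**2 + 4*y + 2.
  f_x(P) = -29, f_y(P) = 29 (gradient nonzero, so P is smooth).
Step 3: tangent line at P: -29·(x − -3) + 29·(y − -3) = 0.
Expanding: -29*x + 29*y = 0.


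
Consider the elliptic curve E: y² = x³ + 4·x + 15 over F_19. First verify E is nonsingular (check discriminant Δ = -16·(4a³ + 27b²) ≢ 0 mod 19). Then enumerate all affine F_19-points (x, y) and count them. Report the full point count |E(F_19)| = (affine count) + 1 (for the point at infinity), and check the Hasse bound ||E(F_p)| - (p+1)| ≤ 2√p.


Affine points = {(1, 1), (1, 18), (3, 4), (3, 15), (4, 0), (7, 5), (7, 14), (9, 1), (9, 18), (12, 9), (12, 10), (15, 7), (15, 12)}; affine count = 13; |E(F_19)| = 14.

Discriminant check: Δ ∝ 4a³ + 27b² = 4·4³ + 27·15² = 4·64 + 27·225 ≡ 4 (mod 19). Nonzero ⇒ E is nonsingular.
For each x ∈ F_19, compute rhs = x³ + 4·x + 15 mod 19, then count y ∈ F_19 with y² ≡ rhs.
  x = 0: rhs = 15, matching y values: none (0 points).
  x = 1: rhs = 1, matching y values: 1, 18 (2 points).
  x = 2: rhs = 12, matching y values: none (0 points).
  x = 3: rhs = 16, matching y values: 4, 15 (2 points).
  x = 4: rhs = 0, matching y values: 0 (1 points).
  x = 5: rhs = 8, matching y values: none (0 points).
  x = 6: rhs = 8, matching y values: none (0 points).
  x = 7: rhs = 6, matching y values: 5, 14 (2 points).
  x = 8: rhs = 8, matching y values: none (0 points).
  x = 9: rhs = 1, matching y values: 1, 18 (2 points).
  x = 10: rhs = 10, matching y values: none (0 points).
  x = 11: rhs = 3, matching y values: none (0 points).
  x = 12: rhs = 5, matching y values: 9, 10 (2 points).
  x = 13: rhs = 3, matching y values: none (0 points).
  x = 14: rhs = 3, matching y values: none (0 points).
  x = 15: rhs = 11, matching y values: 7, 12 (2 points).
  x = 16: rhs = 14, matching y values: none (0 points).
  x = 17: rhs = 18, matching y values: none (0 points).
  x = 18: rhs = 10, matching y values: none (0 points).
Total affine count: 13.
Full point count |E(F_19)| = 13 + 1 = 14.
Hasse bound: |14 − (19+1)| = |-6| = 6 ≤ 2√19 ≈ 8.7178 ✓.


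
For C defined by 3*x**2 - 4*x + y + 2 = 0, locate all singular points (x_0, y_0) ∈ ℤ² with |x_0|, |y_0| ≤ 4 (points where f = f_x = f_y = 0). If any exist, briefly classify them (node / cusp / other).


No singular points in the scanned grid; C is smooth there.

Compute partial derivatives:
  f_x = 6*x - 4.
  f_y = 1.
f_y = 1 is a nonzero constant, so f_y never vanishes: no point (x, y) can satisfy f = f_x = f_y = 0. In particular no (x, y) ∈ {−4, ..., 4}² is singular; the curve is smooth.


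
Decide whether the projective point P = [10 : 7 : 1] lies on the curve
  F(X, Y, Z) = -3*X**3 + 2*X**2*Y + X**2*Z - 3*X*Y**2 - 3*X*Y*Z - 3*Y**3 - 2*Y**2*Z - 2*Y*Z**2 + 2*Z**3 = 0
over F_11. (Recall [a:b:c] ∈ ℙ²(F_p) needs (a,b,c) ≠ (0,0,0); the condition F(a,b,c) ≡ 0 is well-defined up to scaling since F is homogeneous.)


F(10,7,1) ≡ 4 (mod 11); P is NOT on the curve.

Evaluate F(10, 7, 1) term-by-term (mod 11).
  -3*X**3 ↦ -3·1000·1·1 = -3000
  2*X**2*Y ↦ 2·100·7·1 = 1400
  X**2*Z ↦ 1·100·1·1 = 100
  -3*X*Y**2 ↦ -3·10·49·1 = -1470
  -3*X*Y*Z ↦ -3·10·7·1 = -210
  -3*Y**3 ↦ -3·1·343·1 = -1029
  -2*Y**2*Z ↦ -2·1·49·1 = -98
  -2*Y*Z**2 ↦ -2·1·7·1 = -14
  2*Z**3 ↦ 2·1·1·1 = 2
Sum: F(10, 7, 1) = (-3000) + (1400) + (100) + (-1470) + (-210) + (-1029) + (-98) + (-14) + (2) = -4319.
Reducing mod 11: -4319 ≡ 4 (mod 11).
Since F(a, b, c) ≡ 4 ≠ 0 (mod 11), P does NOT lie on the curve.


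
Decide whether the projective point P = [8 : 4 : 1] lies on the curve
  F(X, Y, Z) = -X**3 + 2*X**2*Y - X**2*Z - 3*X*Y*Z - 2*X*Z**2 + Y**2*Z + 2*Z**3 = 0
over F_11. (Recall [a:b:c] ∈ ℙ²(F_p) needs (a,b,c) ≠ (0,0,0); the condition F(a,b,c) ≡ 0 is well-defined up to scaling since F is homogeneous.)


F(8,4,1) ≡ 7 (mod 11); P is NOT on the curve.

Evaluate F(8, 4, 1) term-by-term (mod 11).
  -X**3 ↦ -1·512·1·1 = -512
  2*X**2*Y ↦ 2·64·4·1 = 512
  -X**2*Z ↦ -1·64·1·1 = -64
  -3*X*Y*Z ↦ -3·8·4·1 = -96
  -2*X*Z**2 ↦ -2·8·1·1 = -16
  Y**2*Z ↦ 1·1·16·1 = 16
  2*Z**3 ↦ 2·1·1·1 = 2
Sum: F(8, 4, 1) = (-512) + (512) + (-64) + (-96) + (-16) + (16) + (2) = -158.
Reducing mod 11: -158 ≡ 7 (mod 11).
Since F(a, b, c) ≡ 7 ≠ 0 (mod 11), P does NOT lie on the curve.


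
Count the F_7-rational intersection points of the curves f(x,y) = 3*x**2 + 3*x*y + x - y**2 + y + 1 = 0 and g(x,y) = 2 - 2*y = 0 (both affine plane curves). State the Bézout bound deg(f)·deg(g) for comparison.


Common zeros: {(2, 1), (6, 1)}; count = 2; Bézout bound = 2.

deg(f) = 2, deg(g) = 1, so Bézout bound = 2.
Scan x ∈ F_7. For each x, list the y ∈ F_7 with f(x, y) ≡ 0 and those with g(x, y) ≡ 0 (mod 7); the common zeros in that column are the intersection.
  x = 0: f ≡ 0 at y ∈ ∅; g ≡ 0 at y ∈ {1}; common: ∅.
  x = 1: f ≡ 0 at y ∈ {5, 6}; g ≡ 0 at y ∈ {1}; common: ∅.
  x = 2: f ≡ 0 at y ∈ {1, 6}; g ≡ 0 at y ∈ {1}; common: {1}.
  x = 3: f ≡ 0 at y ∈ {5}; g ≡ 0 at y ∈ {1}; common: ∅.
  x = 4: f ≡ 0 at y ∈ ∅; g ≡ 0 at y ∈ {1}; common: ∅.
  x = 5: f ≡ 0 at y ∈ ∅; g ≡ 0 at y ∈ {1}; common: ∅.
  x = 6: f ≡ 0 at y ∈ {1, 4}; g ≡ 0 at y ∈ {1}; common: {1}.
Collecting: common zeros = {(2, 1), (6, 1)}, so the count is 2.
Comparison with the Bézout bound: 2 ≤ 2 = deg(f)·deg(g), as expected for curves with no common component (the bound is attained).


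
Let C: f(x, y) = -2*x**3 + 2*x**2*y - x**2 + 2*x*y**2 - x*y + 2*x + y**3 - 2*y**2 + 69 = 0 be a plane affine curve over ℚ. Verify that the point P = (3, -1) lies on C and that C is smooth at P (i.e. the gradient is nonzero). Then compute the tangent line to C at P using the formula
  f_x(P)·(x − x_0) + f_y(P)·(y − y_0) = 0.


Tangent line at P: -67*x + 10*y + 211 = 0.

Step 1: f(3, -1) = 0, so P lies on C.
Step 2: partial derivatives
  f_x(x, y) = -6*x**2 + 4*x*y - 2*x + 2*y**2 - y + 2, f_y(x, y) = 2*x**2 + 4*x*y - x + 3*y**2 - 4*y.
  f_x(P) = -67, f_y(P) = 10 (gradient nonzero, so P is smooth).
Step 3: tangent line at P: -67·(x − 3) + 10·(y − -1) = 0.
Expanding: -67*x + 10*y + 211 = 0.


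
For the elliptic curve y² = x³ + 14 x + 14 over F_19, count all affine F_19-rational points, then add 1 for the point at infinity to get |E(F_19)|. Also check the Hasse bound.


Affine points = {(3, 8), (3, 11), (4, 1), (4, 18), (5, 0), (8, 7), (8, 12), (11, 6), (11, 13), (14, 3), (14, 16), (17, 4), (17, 15)}; affine count = 13; |E(F_19)| = 14.

Discriminant check: Δ ∝ 4a³ + 27b² = 4·14³ + 27·14² = 4·2744 + 27·196 ≡ 4 (mod 19). Nonzero ⇒ E is nonsingular.
For each x ∈ F_19, compute rhs = x³ + 14·x + 14 mod 19, then count y ∈ F_19 with y² ≡ rhs.
  x = 0: rhs = 14, matching y values: none (0 points).
  x = 1: rhs = 10, matching y values: none (0 points).
  x = 2: rhs = 12, matching y values: none (0 points).
  x = 3: rhs = 7, matching y values: 8, 11 (2 points).
  x = 4: rhs = 1, matching y values: 1, 18 (2 points).
  x = 5: rhs = 0, matching y values: 0 (1 points).
  x = 6: rhs = 10, matching y values: none (0 points).
  x = 7: rhs = 18, matching y values: none (0 points).
  x = 8: rhs = 11, matching y values: 7, 12 (2 points).
  x = 9: rhs = 14, matching y values: none (0 points).
  x = 10: rhs = 14, matching y values: none (0 points).
  x = 11: rhs = 17, matching y values: 6, 13 (2 points).
  x = 12: rhs = 10, matching y values: none (0 points).
  x = 13: rhs = 18, matching y values: none (0 points).
  x = 14: rhs = 9, matching y values: 3, 16 (2 points).
  x = 15: rhs = 8, matching y values: none (0 points).
  x = 16: rhs = 2, matching y values: none (0 points).
  x = 17: rhs = 16, matching y values: 4, 15 (2 points).
  x = 18: rhs = 18, matching y values: none (0 points).
Total affine count: 13.
Full point count |E(F_19)| = 13 + 1 = 14.
Hasse bound: |14 − (19+1)| = |-6| = 6 ≤ 2√19 ≈ 8.7178 ✓.


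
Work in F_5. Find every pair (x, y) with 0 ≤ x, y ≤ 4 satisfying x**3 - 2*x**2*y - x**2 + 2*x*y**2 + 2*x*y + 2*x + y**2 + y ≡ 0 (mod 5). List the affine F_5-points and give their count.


Affine F_5-points: {(0, 0), (0, 4), (2, 1), (3, 1), (3, 2)}; count = 5.

For each of the 25 pairs (x, y) ∈ F_5², evaluate f(x, y) mod 5. Record the zeros.
  x = 0: [0↦0, 1↦2, 2↦1, 3↦2, 4↦0]  zeros at y ∈ {0, 4}
  x = 1: [0↦2, 1↦1, 2↦1, 3↦2, 4↦4]  zeros at y ∈ ∅
  x = 2: [0↦3, 1↦0, 2↦2, 3↦4, 4↦1]  zeros at y ∈ {1}
  x = 3: [0↦4, 1↦0, 2↦0, 3↦4, 4↦2]  zeros at y ∈ {1, 2}
  x = 4: [0↦1, 1↦2, 2↦1, 3↦3, 4↦3]  zeros at y ∈ ∅
Collecting zeros: affine points = {(0, 0), (0, 4), (2, 1), (3, 1), (3, 2)}.
Total count |C(F_5)_aff| = 5.


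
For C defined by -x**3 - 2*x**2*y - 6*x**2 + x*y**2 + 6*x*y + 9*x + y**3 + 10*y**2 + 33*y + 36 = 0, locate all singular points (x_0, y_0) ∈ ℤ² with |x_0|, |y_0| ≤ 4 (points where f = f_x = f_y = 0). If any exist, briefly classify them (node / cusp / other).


Singular points: {(0, -3)}; classification: cusp.

Compute partial derivatives:
  f_x = -3*x**2 - 4*x*y - 12*x + y**2 + 6*y + 9.
  f_y = -2*x**2 + 2*x*y + 6*x + 3*y**2 + 20*y + 33.
Scan x_0 ∈ {−4, ..., 4}. For each x_0, f_y(x_0, y) is a polynomial in y; find its integer roots y ∈ {−4, ..., 4}, then test f_x and f at those candidates.
  x = -4: f_y(-4, y) = 3*y**2 + 12*y - 23; no integer root y with |y| ≤ 4.
  x = -3: f_y(-3, y) = 3*y**2 + 14*y - 3; no integer root y with |y| ≤ 4.
  x = -2: f_y(-2, y) = 3*y**2 + 16*y + 13; vanishes at y ∈ {-1}. (-2, -1): f_x = 8 ≠ 0.
  x = -1: f_y(-1, y) = 3*y**2 + 18*y + 25; no integer root y with |y| ≤ 4.
  x = 0: f_y(0, y) = 3*y**2 + 20*y + 33; vanishes at y ∈ {-3}. (0, -3): f_x = 0, f = 0 — SINGULAR.
  x = 1: f_y(1, y) = 3*y**2 + 22*y + 37; no integer root y with |y| ≤ 4.
  x = 2: f_y(2, y) = 3*y**2 + 24*y + 37; no integer root y with |y| ≤ 4.
  x = 3: f_y(3, y) = 3*y**2 + 26*y + 33; no integer root y with |y| ≤ 4.
  x = 4: f_y(4, y) = 3*y**2 + 28*y + 25; vanishes at y ∈ {-1}. (4, -1): f_x = -76 ≠ 0.
Only singular point on the grid: (0, -3).
Classify: substitute x = 0 + u, y = -3 + v and expand: f = -u**3 - 2*u**2*v + u*v**2 + v**3 + v**2.
No constant or linear terms (consistent with a singular point). Quadratic part: v**2. Cubic part: -u**3 - 2*u**2*v + u*v**2 + v**3.
The quadratic part v**2 is a perfect square, so there is a single (double) tangent line v = 0, i.e. y = -3. Restricting the cubic part to that line (v = 0) leaves -u**3 ≠ 0, so f is not divisible by v and the branch is v² ≈ u**3 to lowest order — this is a cusp.
Classification: cusp.


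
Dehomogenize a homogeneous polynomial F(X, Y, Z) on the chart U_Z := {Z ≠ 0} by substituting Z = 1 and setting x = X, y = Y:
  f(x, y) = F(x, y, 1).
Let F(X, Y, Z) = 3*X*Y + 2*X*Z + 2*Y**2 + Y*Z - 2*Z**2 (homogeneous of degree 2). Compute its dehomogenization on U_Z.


f(x, y) = 3*x*y + 2*x + 2*y**2 + y - 2

On U_Z we set Z = 1. Each monomial c·X^i·Y^j·Z^k in F becomes c·x^i·y^j·1^k = c·x^i·y^j.
Substituting Z = 1: F(X, Y, 1) = 3*x*y + 2*x + 2*y**2 + y - 2.
Note: deg(f) ≤ deg(F) = 2; strict inequality happens when F is divisible by Z (lost terms).


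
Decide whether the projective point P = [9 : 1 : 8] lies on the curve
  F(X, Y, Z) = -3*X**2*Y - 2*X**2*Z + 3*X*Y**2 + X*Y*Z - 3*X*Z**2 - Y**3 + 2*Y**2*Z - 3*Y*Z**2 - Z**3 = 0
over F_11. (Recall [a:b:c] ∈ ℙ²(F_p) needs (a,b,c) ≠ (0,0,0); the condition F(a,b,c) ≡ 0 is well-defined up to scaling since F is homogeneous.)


F(9,1,8) ≡ 4 (mod 11); P is NOT on the curve.

Evaluate F(9, 1, 8) term-by-term (mod 11).
  -3*X**2*Y ↦ -3·81·1·1 = -243
  -2*X**2*Z ↦ -2·81·1·8 = -1296
  3*X*Y**2 ↦ 3·9·1·1 = 27
  X*Y*Z ↦ 1·9·1·8 = 72
  -3*X*Z**2 ↦ -3·9·1·64 = -1728
  -Y**3 ↦ -1·1·1·1 = -1
  2*Y**2*Z ↦ 2·1·1·8 = 16
  -3*Y*Z**2 ↦ -3·1·1·64 = -192
  -Z**3 ↦ -1·1·1·512 = -512
Sum: F(9, 1, 8) = (-243) + (-1296) + (27) + (72) + (-1728) + (-1) + (16) + (-192) + (-512) = -3857.
Reducing mod 11: -3857 ≡ 4 (mod 11).
Since F(a, b, c) ≡ 4 ≠ 0 (mod 11), P does NOT lie on the curve.


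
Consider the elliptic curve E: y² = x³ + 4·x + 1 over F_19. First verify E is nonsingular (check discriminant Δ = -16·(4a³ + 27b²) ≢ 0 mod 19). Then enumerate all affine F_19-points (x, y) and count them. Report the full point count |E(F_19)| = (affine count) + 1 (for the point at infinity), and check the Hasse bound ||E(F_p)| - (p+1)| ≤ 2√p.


Affine points = {(0, 1), (0, 18), (1, 5), (1, 14), (2, 6), (2, 13), (4, 9), (4, 10), (7, 7), (7, 12), (9, 5), (9, 14), (15, 4), (15, 15), (16, 0), (17, 2), (17, 17)}; affine count = 17; |E(F_19)| = 18.

Discriminant check: Δ ∝ 4a³ + 27b² = 4·4³ + 27·1² = 4·64 + 27·1 ≡ 17 (mod 19). Nonzero ⇒ E is nonsingular.
For each x ∈ F_19, compute rhs = x³ + 4·x + 1 mod 19, then count y ∈ F_19 with y² ≡ rhs.
  x = 0: rhs = 1, matching y values: 1, 18 (2 points).
  x = 1: rhs = 6, matching y values: 5, 14 (2 points).
  x = 2: rhs = 17, matching y values: 6, 13 (2 points).
  x = 3: rhs = 2, matching y values: none (0 points).
  x = 4: rhs = 5, matching y values: 9, 10 (2 points).
  x = 5: rhs = 13, matching y values: none (0 points).
  x = 6: rhs = 13, matching y values: none (0 points).
  x = 7: rhs = 11, matching y values: 7, 12 (2 points).
  x = 8: rhs = 13, matching y values: none (0 points).
  x = 9: rhs = 6, matching y values: 5, 14 (2 points).
  x = 10: rhs = 15, matching y values: none (0 points).
  x = 11: rhs = 8, matching y values: none (0 points).
  x = 12: rhs = 10, matching y values: none (0 points).
  x = 13: rhs = 8, matching y values: none (0 points).
  x = 14: rhs = 8, matching y values: none (0 points).
  x = 15: rhs = 16, matching y values: 4, 15 (2 points).
  x = 16: rhs = 0, matching y values: 0 (1 points).
  x = 17: rhs = 4, matching y values: 2, 17 (2 points).
  x = 18: rhs = 15, matching y values: none (0 points).
Total affine count: 17.
Full point count |E(F_19)| = 17 + 1 = 18.
Hasse bound: |18 − (19+1)| = |-2| = 2 ≤ 2√19 ≈ 8.7178 ✓.


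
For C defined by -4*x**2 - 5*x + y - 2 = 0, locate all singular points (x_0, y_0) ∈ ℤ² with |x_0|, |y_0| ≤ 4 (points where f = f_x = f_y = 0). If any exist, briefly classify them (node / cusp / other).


No singular points in the scanned grid; C is smooth there.

Compute partial derivatives:
  f_x = -8*x - 5.
  f_y = 1.
f_y = 1 is a nonzero constant, so f_y never vanishes: no point (x, y) can satisfy f = f_x = f_y = 0. In particular no (x, y) ∈ {−4, ..., 4}² is singular; the curve is smooth.


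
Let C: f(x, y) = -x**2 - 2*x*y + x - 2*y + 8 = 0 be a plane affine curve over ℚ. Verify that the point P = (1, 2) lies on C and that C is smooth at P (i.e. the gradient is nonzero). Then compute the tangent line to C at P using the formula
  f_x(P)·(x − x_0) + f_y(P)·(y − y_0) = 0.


Tangent line at P: -5*x - 4*y + 13 = 0.

Step 1: f(1, 2) = 0, so P lies on C.
Step 2: partial derivatives
  f_x(x, y) = -2*x - 2*y + 1, f_y(x, y) = -2*x - 2.
  f_x(P) = -5, f_y(P) = -4 (gradient nonzero, so P is smooth).
Step 3: tangent line at P: -5·(x − 1) + -4·(y − 2) = 0.
Expanding: -5*x - 4*y + 13 = 0.


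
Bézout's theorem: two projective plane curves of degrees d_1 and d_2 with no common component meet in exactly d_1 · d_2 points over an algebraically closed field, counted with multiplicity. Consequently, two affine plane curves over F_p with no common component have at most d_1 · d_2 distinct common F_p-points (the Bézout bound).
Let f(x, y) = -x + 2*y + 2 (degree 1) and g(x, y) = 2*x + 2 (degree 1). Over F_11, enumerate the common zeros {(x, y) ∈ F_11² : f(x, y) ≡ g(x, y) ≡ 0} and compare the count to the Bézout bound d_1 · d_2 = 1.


Common zeros: {(10, 4)}; count = 1; Bézout bound = 1.

deg(f) = 1, deg(g) = 1, so Bézout bound = 1.
Scan x ∈ F_11. For each x, list the y ∈ F_11 with f(x, y) ≡ 0 and those with g(x, y) ≡ 0 (mod 11); the common zeros in that column are the intersection.
  x = 0: f ≡ 0 at y ∈ {10}; g ≡ 0 at y ∈ ∅; common: ∅.
  x = 1: f ≡ 0 at y ∈ {5}; g ≡ 0 at y ∈ ∅; common: ∅.
  x = 2: f ≡ 0 at y ∈ {0}; g ≡ 0 at y ∈ ∅; common: ∅.
  x = 3: f ≡ 0 at y ∈ {6}; g ≡ 0 at y ∈ ∅; common: ∅.
  x = 4: f ≡ 0 at y ∈ {1}; g ≡ 0 at y ∈ ∅; common: ∅.
  x = 5: f ≡ 0 at y ∈ {7}; g ≡ 0 at y ∈ ∅; common: ∅.
  x = 6: f ≡ 0 at y ∈ {2}; g ≡ 0 at y ∈ ∅; common: ∅.
  x = 7: f ≡ 0 at y ∈ {8}; g ≡ 0 at y ∈ ∅; common: ∅.
  x = 8: f ≡ 0 at y ∈ {3}; g ≡ 0 at y ∈ ∅; common: ∅.
  x = 9: f ≡ 0 at y ∈ {9}; g ≡ 0 at y ∈ ∅; common: ∅.
  x = 10: f ≡ 0 at y ∈ {4}; g ≡ 0 at y ∈ {0, 1, 2, 3, 4, 5, 6, 7, 8, 9, 10}; common: {4}.
Collecting: common zeros = {(10, 4)}, so the count is 1.
Comparison with the Bézout bound: 1 ≤ 1 = deg(f)·deg(g), as expected for curves with no common component (the bound is attained).


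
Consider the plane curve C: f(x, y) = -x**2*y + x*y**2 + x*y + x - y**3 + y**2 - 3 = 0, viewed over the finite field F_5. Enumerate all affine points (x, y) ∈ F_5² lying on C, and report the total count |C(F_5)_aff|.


Affine F_5-points: {(2, 4), (3, 0)}; count = 2.

For each of the 25 pairs (x, y) ∈ F_5², evaluate f(x, y) mod 5. Record the zeros.
  x = 0: [0↦2, 1↦2, 2↦3, 3↦4, 4↦4]  zeros at y ∈ ∅
  x = 1: [0↦3, 1↦4, 2↦3, 3↦4, 4↦1]  zeros at y ∈ ∅
  x = 2: [0↦4, 1↦4, 2↦4, 3↦3, 4↦0]  zeros at y ∈ {4}
  x = 3: [0↦0, 1↦2, 2↦1, 3↦1, 4↦1]  zeros at y ∈ {0}
  x = 4: [0↦1, 1↦3, 2↦4, 3↦3, 4↦4]  zeros at y ∈ ∅
Collecting zeros: affine points = {(2, 4), (3, 0)}.
Total count |C(F_5)_aff| = 2.


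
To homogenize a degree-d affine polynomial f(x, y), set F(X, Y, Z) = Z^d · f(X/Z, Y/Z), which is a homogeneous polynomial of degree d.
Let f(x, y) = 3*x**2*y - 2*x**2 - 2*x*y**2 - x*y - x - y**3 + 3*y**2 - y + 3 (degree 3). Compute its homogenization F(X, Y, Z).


F(X, Y, Z) = 3*X**2*Y - 2*X**2*Z - 2*X*Y**2 - X*Y*Z - X*Z**2 - Y**3 + 3*Y**2*Z - Y*Z**2 + 3*Z**3

deg(f) = 3.
Substitute x = X/Z, y = Y/Z into f, then multiply by Z^3.
  monomial 3·x^2·y^1 ↦ 3·X^2·Y^1·Z^0.
  monomial -2·x^2·y^0 ↦ -2·X^2·Y^0·Z^1.
  monomial -2·x^1·y^2 ↦ -2·X^1·Y^2·Z^0.
  monomial -1·x^1·y^1 ↦ -1·X^1·Y^1·Z^1.
  monomial -1·x^1·y^0 ↦ -1·X^1·Y^0·Z^2.
  monomial -1·x^0·y^3 ↦ -1·X^0·Y^3·Z^0.
  monomial 3·x^0·y^2 ↦ 3·X^0·Y^2·Z^1.
  monomial -1·x^0·y^1 ↦ -1·X^0·Y^1·Z^2.
  monomial 3·x^0·y^0 ↦ 3·X^0·Y^0·Z^3.
Collecting: F(X, Y, Z) = 3*X**2*Y - 2*X**2*Z - 2*X*Y**2 - X*Y*Z - X*Z**2 - Y**3 + 3*Y**2*Z - Y*Z**2 + 3*Z**3.
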